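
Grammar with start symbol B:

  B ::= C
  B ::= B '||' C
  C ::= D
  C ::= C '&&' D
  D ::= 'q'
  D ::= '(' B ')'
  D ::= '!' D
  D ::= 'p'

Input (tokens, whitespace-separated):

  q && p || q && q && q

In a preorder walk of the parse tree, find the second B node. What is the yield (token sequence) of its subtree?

q && p

[B [B [C [C [D q]] && [D p]]] || [C [C [C [D q]] && [D q]] && [D q]]]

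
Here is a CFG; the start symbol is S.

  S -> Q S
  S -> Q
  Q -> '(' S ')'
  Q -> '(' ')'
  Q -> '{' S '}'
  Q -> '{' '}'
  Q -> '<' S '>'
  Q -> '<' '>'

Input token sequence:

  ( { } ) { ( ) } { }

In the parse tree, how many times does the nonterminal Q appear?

[S [Q ( [S [Q { }]] )] [S [Q { [S [Q ( )]] }] [S [Q { }]]]]

5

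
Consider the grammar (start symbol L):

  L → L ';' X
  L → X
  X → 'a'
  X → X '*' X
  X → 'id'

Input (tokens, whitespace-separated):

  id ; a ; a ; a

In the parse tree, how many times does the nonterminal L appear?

4

[L [L [L [L [X id]] ; [X a]] ; [X a]] ; [X a]]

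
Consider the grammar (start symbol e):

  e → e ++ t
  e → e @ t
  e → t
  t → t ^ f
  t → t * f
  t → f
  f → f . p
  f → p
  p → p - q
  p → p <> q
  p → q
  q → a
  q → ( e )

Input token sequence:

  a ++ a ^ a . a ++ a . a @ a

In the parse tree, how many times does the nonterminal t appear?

5

[e [e [e [e [t [f [p [q a]]]]] ++ [t [t [f [p [q a]]]] ^ [f [f [p [q a]]] . [p [q a]]]]] ++ [t [f [f [p [q a]]] . [p [q a]]]]] @ [t [f [p [q a]]]]]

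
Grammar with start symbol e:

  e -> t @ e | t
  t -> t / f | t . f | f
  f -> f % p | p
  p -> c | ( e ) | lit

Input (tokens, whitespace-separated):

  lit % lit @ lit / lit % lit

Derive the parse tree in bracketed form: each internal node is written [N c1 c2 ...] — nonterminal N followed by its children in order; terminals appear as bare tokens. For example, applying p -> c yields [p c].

[e [t [f [f [p lit]] % [p lit]]] @ [e [t [t [f [p lit]]] / [f [f [p lit]] % [p lit]]]]]

e
t @ e
f @ e
f % p @ e
p % p @ e
lit % p @ e
lit % lit @ e
lit % lit @ t
lit % lit @ t / f
lit % lit @ f / f
lit % lit @ p / f
lit % lit @ lit / f
lit % lit @ lit / f % p
lit % lit @ lit / p % p
lit % lit @ lit / lit % p
lit % lit @ lit / lit % lit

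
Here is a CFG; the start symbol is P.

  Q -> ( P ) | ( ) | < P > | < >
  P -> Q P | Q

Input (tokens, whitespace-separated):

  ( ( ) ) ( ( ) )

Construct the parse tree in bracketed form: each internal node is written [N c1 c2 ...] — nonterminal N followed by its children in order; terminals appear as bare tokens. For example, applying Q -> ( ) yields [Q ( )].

P
Q P
( P ) P
( Q ) P
( ( ) ) P
( ( ) ) Q
( ( ) ) ( P )
( ( ) ) ( Q )
( ( ) ) ( ( ) )

[P [Q ( [P [Q ( )]] )] [P [Q ( [P [Q ( )]] )]]]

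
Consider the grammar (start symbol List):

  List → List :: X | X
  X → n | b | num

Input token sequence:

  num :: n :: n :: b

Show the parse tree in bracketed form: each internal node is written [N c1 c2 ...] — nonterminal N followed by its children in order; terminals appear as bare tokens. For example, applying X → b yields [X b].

[List [List [List [List [X num]] :: [X n]] :: [X n]] :: [X b]]

List
List :: X
List :: X :: X
List :: X :: X :: X
X :: X :: X :: X
num :: X :: X :: X
num :: n :: X :: X
num :: n :: n :: X
num :: n :: n :: b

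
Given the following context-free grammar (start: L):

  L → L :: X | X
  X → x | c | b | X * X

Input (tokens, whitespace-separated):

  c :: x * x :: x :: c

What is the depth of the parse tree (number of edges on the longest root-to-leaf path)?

[L [L [L [L [X c]] :: [X [X x] * [X x]]] :: [X x]] :: [X c]]

5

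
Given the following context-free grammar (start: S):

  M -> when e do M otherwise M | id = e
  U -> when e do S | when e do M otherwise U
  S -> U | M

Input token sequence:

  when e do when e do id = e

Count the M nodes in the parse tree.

[S [U when e do [S [U when e do [S [M id = e]]]]]]

1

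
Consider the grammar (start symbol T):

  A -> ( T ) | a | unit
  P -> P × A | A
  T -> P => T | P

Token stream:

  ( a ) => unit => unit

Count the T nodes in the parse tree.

4

[T [P [A ( [T [P [A a]]] )]] => [T [P [A unit]] => [T [P [A unit]]]]]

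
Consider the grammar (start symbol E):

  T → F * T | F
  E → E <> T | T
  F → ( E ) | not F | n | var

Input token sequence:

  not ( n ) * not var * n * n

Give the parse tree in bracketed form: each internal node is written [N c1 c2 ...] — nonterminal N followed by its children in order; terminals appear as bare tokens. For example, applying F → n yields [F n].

[E [T [F not [F ( [E [T [F n]]] )]] * [T [F not [F var]] * [T [F n] * [T [F n]]]]]]

E
T
F * T
not F * T
not ( E ) * T
not ( T ) * T
not ( F ) * T
not ( n ) * T
not ( n ) * F * T
not ( n ) * not F * T
not ( n ) * not var * T
not ( n ) * not var * F * T
not ( n ) * not var * n * T
not ( n ) * not var * n * F
not ( n ) * not var * n * n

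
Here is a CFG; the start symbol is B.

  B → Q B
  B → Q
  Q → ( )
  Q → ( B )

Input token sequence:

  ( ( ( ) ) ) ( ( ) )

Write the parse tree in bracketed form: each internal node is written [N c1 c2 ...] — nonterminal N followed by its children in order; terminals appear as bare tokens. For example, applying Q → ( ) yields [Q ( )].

[B [Q ( [B [Q ( [B [Q ( )]] )]] )] [B [Q ( [B [Q ( )]] )]]]

B
Q B
( B ) B
( Q ) B
( ( B ) ) B
( ( Q ) ) B
( ( ( ) ) ) B
( ( ( ) ) ) Q
( ( ( ) ) ) ( B )
( ( ( ) ) ) ( Q )
( ( ( ) ) ) ( ( ) )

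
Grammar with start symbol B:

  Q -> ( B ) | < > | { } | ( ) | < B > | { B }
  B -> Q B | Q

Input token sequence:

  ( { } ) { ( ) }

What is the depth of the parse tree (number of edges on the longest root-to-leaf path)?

5

[B [Q ( [B [Q { }]] )] [B [Q { [B [Q ( )]] }]]]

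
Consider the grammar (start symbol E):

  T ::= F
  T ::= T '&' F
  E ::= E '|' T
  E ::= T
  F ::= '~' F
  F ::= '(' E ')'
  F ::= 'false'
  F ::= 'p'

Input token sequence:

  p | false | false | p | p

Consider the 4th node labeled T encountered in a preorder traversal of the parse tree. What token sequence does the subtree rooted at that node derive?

[E [E [E [E [E [T [F p]]] | [T [F false]]] | [T [F false]]] | [T [F p]]] | [T [F p]]]

p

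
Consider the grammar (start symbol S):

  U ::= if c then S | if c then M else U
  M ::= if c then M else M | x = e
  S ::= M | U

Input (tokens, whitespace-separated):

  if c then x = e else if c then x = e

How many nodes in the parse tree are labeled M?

[S [U if c then [M x = e] else [U if c then [S [M x = e]]]]]

2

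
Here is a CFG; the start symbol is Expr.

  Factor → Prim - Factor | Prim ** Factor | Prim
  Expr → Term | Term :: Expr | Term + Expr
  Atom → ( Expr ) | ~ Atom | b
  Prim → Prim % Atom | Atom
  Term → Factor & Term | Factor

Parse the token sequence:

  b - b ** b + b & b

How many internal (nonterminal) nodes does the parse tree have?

[Expr [Term [Factor [Prim [Atom b]] - [Factor [Prim [Atom b]] ** [Factor [Prim [Atom b]]]]]] + [Expr [Term [Factor [Prim [Atom b]]] & [Term [Factor [Prim [Atom b]]]]]]]

20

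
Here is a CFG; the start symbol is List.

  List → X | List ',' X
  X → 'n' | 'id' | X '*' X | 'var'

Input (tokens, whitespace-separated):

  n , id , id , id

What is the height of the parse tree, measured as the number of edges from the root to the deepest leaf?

[List [List [List [List [X n]] , [X id]] , [X id]] , [X id]]

5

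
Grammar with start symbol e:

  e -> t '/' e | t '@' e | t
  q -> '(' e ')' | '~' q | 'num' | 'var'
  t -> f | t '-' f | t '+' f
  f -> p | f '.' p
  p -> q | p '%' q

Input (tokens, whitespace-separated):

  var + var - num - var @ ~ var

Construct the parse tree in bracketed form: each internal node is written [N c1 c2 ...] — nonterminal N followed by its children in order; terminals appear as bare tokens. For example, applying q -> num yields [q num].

[e [t [t [t [t [f [p [q var]]]] + [f [p [q var]]]] - [f [p [q num]]]] - [f [p [q var]]]] @ [e [t [f [p [q ~ [q var]]]]]]]

e
t @ e
t - f @ e
t - f - f @ e
t + f - f - f @ e
f + f - f - f @ e
p + f - f - f @ e
q + f - f - f @ e
var + f - f - f @ e
var + p - f - f @ e
var + q - f - f @ e
var + var - f - f @ e
var + var - p - f @ e
var + var - q - f @ e
var + var - num - f @ e
var + var - num - p @ e
var + var - num - q @ e
var + var - num - var @ e
var + var - num - var @ t
var + var - num - var @ f
var + var - num - var @ p
var + var - num - var @ q
var + var - num - var @ ~ q
var + var - num - var @ ~ var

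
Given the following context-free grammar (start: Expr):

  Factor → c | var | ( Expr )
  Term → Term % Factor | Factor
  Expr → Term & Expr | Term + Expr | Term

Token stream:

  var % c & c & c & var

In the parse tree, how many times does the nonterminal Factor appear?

5

[Expr [Term [Term [Factor var]] % [Factor c]] & [Expr [Term [Factor c]] & [Expr [Term [Factor c]] & [Expr [Term [Factor var]]]]]]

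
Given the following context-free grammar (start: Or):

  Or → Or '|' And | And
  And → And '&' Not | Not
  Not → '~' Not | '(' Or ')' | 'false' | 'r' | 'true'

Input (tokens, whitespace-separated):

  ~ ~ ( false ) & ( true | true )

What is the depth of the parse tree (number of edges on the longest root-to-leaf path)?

[Or [And [And [Not ~ [Not ~ [Not ( [Or [And [Not false]]] )]]]] & [Not ( [Or [Or [And [Not true]]] | [And [Not true]]] )]]]

9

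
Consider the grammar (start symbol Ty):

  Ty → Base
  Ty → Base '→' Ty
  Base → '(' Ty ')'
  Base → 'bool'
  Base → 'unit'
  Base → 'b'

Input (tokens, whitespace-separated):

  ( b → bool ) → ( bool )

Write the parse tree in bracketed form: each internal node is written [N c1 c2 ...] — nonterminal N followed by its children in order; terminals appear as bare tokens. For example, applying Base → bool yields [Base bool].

[Ty [Base ( [Ty [Base b] → [Ty [Base bool]]] )] → [Ty [Base ( [Ty [Base bool]] )]]]

Ty
Base → Ty
( Ty ) → Ty
( Base → Ty ) → Ty
( b → Ty ) → Ty
( b → Base ) → Ty
( b → bool ) → Ty
( b → bool ) → Base
( b → bool ) → ( Ty )
( b → bool ) → ( Base )
( b → bool ) → ( bool )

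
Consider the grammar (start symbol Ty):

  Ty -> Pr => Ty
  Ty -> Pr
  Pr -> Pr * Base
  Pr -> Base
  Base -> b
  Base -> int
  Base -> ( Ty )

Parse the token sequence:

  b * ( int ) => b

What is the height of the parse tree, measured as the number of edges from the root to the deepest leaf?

6

[Ty [Pr [Pr [Base b]] * [Base ( [Ty [Pr [Base int]]] )]] => [Ty [Pr [Base b]]]]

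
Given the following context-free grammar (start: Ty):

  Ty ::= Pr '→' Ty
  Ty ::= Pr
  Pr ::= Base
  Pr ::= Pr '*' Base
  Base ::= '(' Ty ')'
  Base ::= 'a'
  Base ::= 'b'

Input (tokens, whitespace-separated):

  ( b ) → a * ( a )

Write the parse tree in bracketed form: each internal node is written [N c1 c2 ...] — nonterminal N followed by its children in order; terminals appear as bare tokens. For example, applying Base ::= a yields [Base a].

Ty
Pr → Ty
Base → Ty
( Ty ) → Ty
( Pr ) → Ty
( Base ) → Ty
( b ) → Ty
( b ) → Pr
( b ) → Pr * Base
( b ) → Base * Base
( b ) → a * Base
( b ) → a * ( Ty )
( b ) → a * ( Pr )
( b ) → a * ( Base )
( b ) → a * ( a )

[Ty [Pr [Base ( [Ty [Pr [Base b]]] )]] → [Ty [Pr [Pr [Base a]] * [Base ( [Ty [Pr [Base a]]] )]]]]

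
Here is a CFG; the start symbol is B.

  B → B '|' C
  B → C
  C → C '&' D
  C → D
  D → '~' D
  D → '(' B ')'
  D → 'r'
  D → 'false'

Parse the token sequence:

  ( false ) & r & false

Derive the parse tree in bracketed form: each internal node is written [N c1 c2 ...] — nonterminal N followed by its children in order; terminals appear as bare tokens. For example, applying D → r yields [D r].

[B [C [C [C [D ( [B [C [D false]]] )]] & [D r]] & [D false]]]

B
C
C & D
C & D & D
D & D & D
( B ) & D & D
( C ) & D & D
( D ) & D & D
( false ) & D & D
( false ) & r & D
( false ) & r & false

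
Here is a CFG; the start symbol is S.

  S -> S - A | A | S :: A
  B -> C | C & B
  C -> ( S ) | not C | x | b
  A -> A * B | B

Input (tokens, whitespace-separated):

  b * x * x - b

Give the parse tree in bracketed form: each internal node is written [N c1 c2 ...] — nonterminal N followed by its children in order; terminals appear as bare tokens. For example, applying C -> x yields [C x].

[S [S [A [A [A [B [C b]]] * [B [C x]]] * [B [C x]]]] - [A [B [C b]]]]

S
S - A
A - A
A * B - A
A * B * B - A
B * B * B - A
C * B * B - A
b * B * B - A
b * C * B - A
b * x * B - A
b * x * C - A
b * x * x - A
b * x * x - B
b * x * x - C
b * x * x - b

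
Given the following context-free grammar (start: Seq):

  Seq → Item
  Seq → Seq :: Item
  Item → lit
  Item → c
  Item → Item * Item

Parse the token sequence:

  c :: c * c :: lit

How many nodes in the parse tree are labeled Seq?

[Seq [Seq [Seq [Item c]] :: [Item [Item c] * [Item c]]] :: [Item lit]]

3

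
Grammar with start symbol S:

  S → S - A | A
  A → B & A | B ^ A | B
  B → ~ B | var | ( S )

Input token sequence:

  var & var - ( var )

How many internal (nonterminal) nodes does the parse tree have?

[S [S [A [B var] & [A [B var]]]] - [A [B ( [S [A [B var]]] )]]]

11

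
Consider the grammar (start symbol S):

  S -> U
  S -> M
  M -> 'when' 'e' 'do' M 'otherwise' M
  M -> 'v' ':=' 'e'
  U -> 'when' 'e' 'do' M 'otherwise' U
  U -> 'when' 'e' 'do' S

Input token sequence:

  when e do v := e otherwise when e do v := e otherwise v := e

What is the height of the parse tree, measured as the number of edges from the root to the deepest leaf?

4

[S [M when e do [M v := e] otherwise [M when e do [M v := e] otherwise [M v := e]]]]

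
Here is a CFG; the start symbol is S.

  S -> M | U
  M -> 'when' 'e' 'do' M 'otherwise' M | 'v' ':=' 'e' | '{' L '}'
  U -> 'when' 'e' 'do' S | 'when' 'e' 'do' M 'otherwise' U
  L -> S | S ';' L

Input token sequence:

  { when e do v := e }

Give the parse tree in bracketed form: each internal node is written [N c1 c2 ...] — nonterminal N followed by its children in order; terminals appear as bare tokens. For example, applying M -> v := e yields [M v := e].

[S [M { [L [S [U when e do [S [M v := e]]]]] }]]

S
M
{ L }
{ S }
{ U }
{ when e do S }
{ when e do M }
{ when e do v := e }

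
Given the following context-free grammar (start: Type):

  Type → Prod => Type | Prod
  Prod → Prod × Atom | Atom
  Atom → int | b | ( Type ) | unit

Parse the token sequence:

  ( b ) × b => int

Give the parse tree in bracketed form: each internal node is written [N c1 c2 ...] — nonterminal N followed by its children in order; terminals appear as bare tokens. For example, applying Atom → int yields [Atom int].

Type
Prod => Type
Prod × Atom => Type
Atom × Atom => Type
( Type ) × Atom => Type
( Prod ) × Atom => Type
( Atom ) × Atom => Type
( b ) × Atom => Type
( b ) × b => Type
( b ) × b => Prod
( b ) × b => Atom
( b ) × b => int

[Type [Prod [Prod [Atom ( [Type [Prod [Atom b]]] )]] × [Atom b]] => [Type [Prod [Atom int]]]]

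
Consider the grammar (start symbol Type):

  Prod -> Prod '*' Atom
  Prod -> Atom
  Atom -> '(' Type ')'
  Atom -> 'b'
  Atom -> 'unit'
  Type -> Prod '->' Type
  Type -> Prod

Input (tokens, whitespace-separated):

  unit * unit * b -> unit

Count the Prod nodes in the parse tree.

[Type [Prod [Prod [Prod [Atom unit]] * [Atom unit]] * [Atom b]] -> [Type [Prod [Atom unit]]]]

4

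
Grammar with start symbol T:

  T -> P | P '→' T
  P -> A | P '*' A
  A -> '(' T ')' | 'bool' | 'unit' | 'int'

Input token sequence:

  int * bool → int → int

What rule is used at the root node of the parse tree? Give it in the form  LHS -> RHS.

[T [P [P [A int]] * [A bool]] → [T [P [A int]] → [T [P [A int]]]]]

T -> P '→' T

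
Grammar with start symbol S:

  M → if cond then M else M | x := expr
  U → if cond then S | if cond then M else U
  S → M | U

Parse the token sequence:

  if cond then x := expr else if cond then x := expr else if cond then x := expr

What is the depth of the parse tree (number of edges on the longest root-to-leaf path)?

6

[S [U if cond then [M x := expr] else [U if cond then [M x := expr] else [U if cond then [S [M x := expr]]]]]]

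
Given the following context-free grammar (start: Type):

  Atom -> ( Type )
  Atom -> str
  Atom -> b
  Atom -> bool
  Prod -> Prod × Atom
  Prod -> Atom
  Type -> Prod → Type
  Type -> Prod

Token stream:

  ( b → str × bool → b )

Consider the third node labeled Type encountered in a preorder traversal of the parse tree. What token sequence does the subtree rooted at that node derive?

[Type [Prod [Atom ( [Type [Prod [Atom b]] → [Type [Prod [Prod [Atom str]] × [Atom bool]] → [Type [Prod [Atom b]]]]] )]]]

str × bool → b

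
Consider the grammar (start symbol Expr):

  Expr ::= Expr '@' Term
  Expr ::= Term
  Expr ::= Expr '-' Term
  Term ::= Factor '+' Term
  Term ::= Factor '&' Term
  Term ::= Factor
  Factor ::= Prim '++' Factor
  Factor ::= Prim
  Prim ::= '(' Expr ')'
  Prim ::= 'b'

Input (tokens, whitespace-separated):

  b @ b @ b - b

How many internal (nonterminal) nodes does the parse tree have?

16

[Expr [Expr [Expr [Expr [Term [Factor [Prim b]]]] @ [Term [Factor [Prim b]]]] @ [Term [Factor [Prim b]]]] - [Term [Factor [Prim b]]]]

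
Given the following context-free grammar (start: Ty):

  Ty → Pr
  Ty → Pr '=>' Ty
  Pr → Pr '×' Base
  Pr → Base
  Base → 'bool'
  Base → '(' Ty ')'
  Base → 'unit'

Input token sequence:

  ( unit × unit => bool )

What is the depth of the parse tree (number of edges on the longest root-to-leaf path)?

7

[Ty [Pr [Base ( [Ty [Pr [Pr [Base unit]] × [Base unit]] => [Ty [Pr [Base bool]]]] )]]]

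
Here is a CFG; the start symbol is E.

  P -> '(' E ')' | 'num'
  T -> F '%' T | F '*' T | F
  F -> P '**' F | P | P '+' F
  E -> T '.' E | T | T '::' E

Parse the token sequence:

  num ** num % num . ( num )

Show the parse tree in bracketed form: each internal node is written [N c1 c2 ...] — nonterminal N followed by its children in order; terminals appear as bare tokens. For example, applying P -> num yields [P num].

[E [T [F [P num] ** [F [P num]]] % [T [F [P num]]]] . [E [T [F [P ( [E [T [F [P num]]]] )]]]]]

E
T . E
F % T . E
P ** F % T . E
num ** F % T . E
num ** P % T . E
num ** num % T . E
num ** num % F . E
num ** num % P . E
num ** num % num . E
num ** num % num . T
num ** num % num . F
num ** num % num . P
num ** num % num . ( E )
num ** num % num . ( T )
num ** num % num . ( F )
num ** num % num . ( P )
num ** num % num . ( num )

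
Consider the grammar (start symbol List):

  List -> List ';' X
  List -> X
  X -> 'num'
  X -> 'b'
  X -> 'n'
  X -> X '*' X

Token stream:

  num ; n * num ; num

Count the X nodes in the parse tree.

[List [List [List [X num]] ; [X [X n] * [X num]]] ; [X num]]

5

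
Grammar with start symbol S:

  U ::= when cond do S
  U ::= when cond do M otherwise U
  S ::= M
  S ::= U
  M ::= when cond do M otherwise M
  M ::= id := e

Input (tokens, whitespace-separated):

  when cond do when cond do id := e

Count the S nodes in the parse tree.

[S [U when cond do [S [U when cond do [S [M id := e]]]]]]

3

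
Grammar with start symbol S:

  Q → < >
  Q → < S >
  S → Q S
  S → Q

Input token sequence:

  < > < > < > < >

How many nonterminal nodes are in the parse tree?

[S [Q < >] [S [Q < >] [S [Q < >] [S [Q < >]]]]]

8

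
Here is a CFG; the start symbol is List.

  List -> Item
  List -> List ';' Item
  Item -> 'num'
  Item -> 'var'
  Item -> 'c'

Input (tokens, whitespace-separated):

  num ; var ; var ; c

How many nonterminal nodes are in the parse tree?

8

[List [List [List [List [Item num]] ; [Item var]] ; [Item var]] ; [Item c]]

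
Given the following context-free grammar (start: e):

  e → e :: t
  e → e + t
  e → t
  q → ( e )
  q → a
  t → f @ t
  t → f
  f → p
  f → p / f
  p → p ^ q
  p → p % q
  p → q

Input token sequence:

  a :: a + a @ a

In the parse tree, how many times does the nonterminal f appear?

[e [e [e [t [f [p [q a]]]]] :: [t [f [p [q a]]]]] + [t [f [p [q a]]] @ [t [f [p [q a]]]]]]

4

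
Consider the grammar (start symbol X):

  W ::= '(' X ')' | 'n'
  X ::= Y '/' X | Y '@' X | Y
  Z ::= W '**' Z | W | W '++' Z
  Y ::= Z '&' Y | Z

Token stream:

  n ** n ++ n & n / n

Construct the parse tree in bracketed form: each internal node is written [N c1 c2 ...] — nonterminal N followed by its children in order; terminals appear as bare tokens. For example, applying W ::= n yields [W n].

X
Y / X
Z & Y / X
W ** Z & Y / X
n ** Z & Y / X
n ** W ++ Z & Y / X
n ** n ++ Z & Y / X
n ** n ++ W & Y / X
n ** n ++ n & Y / X
n ** n ++ n & Z / X
n ** n ++ n & W / X
n ** n ++ n & n / X
n ** n ++ n & n / Y
n ** n ++ n & n / Z
n ** n ++ n & n / W
n ** n ++ n & n / n

[X [Y [Z [W n] ** [Z [W n] ++ [Z [W n]]]] & [Y [Z [W n]]]] / [X [Y [Z [W n]]]]]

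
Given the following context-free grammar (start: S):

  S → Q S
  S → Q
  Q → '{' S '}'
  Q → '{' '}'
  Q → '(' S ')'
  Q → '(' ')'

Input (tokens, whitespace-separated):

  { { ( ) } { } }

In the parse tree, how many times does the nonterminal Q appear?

[S [Q { [S [Q { [S [Q ( )]] }] [S [Q { }]]] }]]

4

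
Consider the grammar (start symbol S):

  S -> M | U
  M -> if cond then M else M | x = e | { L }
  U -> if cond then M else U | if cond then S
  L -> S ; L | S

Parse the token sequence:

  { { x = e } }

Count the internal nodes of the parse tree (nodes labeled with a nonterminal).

[S [M { [L [S [M { [L [S [M x = e]]] }]]] }]]

8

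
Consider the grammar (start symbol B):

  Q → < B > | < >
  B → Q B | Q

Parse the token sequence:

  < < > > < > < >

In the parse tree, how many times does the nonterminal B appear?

[B [Q < [B [Q < >]] >] [B [Q < >] [B [Q < >]]]]

4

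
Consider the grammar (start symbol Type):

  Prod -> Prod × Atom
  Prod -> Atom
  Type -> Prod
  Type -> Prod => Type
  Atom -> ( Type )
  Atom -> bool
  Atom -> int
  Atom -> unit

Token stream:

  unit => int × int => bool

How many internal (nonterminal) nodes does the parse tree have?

11

[Type [Prod [Atom unit]] => [Type [Prod [Prod [Atom int]] × [Atom int]] => [Type [Prod [Atom bool]]]]]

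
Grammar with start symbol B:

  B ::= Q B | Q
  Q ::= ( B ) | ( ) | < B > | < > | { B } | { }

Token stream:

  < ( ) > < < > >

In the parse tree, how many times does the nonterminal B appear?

4

[B [Q < [B [Q ( )]] >] [B [Q < [B [Q < >]] >]]]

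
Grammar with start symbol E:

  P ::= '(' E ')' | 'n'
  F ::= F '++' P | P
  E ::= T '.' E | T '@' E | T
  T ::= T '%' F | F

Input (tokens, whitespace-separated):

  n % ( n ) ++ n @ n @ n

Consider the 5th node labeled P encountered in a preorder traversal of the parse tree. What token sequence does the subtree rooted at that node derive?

n

[E [T [T [F [P n]]] % [F [F [P ( [E [T [F [P n]]]] )]] ++ [P n]]] @ [E [T [F [P n]]] @ [E [T [F [P n]]]]]]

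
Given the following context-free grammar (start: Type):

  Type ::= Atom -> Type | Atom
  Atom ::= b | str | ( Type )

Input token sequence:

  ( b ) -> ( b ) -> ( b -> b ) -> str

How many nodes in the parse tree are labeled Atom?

8

[Type [Atom ( [Type [Atom b]] )] -> [Type [Atom ( [Type [Atom b]] )] -> [Type [Atom ( [Type [Atom b] -> [Type [Atom b]]] )] -> [Type [Atom str]]]]]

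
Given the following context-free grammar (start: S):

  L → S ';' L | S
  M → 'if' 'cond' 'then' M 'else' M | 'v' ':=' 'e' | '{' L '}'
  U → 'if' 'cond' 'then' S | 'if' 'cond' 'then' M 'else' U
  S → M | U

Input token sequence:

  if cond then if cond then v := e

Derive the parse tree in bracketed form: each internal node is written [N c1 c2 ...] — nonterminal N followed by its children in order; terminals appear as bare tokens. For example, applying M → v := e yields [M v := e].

[S [U if cond then [S [U if cond then [S [M v := e]]]]]]

S
U
if cond then S
if cond then U
if cond then if cond then S
if cond then if cond then M
if cond then if cond then v := e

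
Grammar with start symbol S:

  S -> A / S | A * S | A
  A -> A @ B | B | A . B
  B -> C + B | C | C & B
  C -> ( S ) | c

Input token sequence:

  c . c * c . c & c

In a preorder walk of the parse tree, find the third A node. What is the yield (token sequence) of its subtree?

[S [A [A [B [C c]]] . [B [C c]]] * [S [A [A [B [C c]]] . [B [C c] & [B [C c]]]]]]

c . c & c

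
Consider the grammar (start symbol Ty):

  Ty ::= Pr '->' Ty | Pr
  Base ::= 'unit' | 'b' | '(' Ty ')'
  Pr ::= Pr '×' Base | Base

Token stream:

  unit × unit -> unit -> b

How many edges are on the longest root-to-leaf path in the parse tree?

5

[Ty [Pr [Pr [Base unit]] × [Base unit]] -> [Ty [Pr [Base unit]] -> [Ty [Pr [Base b]]]]]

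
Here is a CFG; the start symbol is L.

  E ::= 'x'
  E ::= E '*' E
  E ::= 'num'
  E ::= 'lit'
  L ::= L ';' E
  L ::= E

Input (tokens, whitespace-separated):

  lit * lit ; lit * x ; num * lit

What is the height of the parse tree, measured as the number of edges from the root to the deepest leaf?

[L [L [L [E [E lit] * [E lit]]] ; [E [E lit] * [E x]]] ; [E [E num] * [E lit]]]

5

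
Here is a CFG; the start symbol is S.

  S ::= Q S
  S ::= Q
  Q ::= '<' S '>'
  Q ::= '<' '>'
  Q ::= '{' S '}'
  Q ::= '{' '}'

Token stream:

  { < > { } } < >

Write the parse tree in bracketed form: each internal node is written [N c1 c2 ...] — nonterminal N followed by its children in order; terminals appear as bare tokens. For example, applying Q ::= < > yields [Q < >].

[S [Q { [S [Q < >] [S [Q { }]]] }] [S [Q < >]]]

S
Q S
{ S } S
{ Q S } S
{ < > S } S
{ < > Q } S
{ < > { } } S
{ < > { } } Q
{ < > { } } < >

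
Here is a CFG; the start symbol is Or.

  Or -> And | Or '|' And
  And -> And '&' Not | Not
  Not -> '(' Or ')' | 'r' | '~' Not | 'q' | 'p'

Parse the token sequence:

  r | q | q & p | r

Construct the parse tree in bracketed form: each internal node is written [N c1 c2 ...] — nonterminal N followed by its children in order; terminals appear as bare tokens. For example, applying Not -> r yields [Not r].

[Or [Or [Or [Or [And [Not r]]] | [And [Not q]]] | [And [And [Not q]] & [Not p]]] | [And [Not r]]]

Or
Or | And
Or | And | And
Or | And | And | And
And | And | And | And
Not | And | And | And
r | And | And | And
r | Not | And | And
r | q | And | And
r | q | And & Not | And
r | q | Not & Not | And
r | q | q & Not | And
r | q | q & p | And
r | q | q & p | Not
r | q | q & p | r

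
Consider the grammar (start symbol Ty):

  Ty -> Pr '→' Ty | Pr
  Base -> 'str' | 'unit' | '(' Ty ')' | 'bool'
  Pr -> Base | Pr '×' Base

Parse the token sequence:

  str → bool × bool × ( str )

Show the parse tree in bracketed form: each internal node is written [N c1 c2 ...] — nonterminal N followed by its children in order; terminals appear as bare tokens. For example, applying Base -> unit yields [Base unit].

[Ty [Pr [Base str]] → [Ty [Pr [Pr [Pr [Base bool]] × [Base bool]] × [Base ( [Ty [Pr [Base str]]] )]]]]

Ty
Pr → Ty
Base → Ty
str → Ty
str → Pr
str → Pr × Base
str → Pr × Base × Base
str → Base × Base × Base
str → bool × Base × Base
str → bool × bool × Base
str → bool × bool × ( Ty )
str → bool × bool × ( Pr )
str → bool × bool × ( Base )
str → bool × bool × ( str )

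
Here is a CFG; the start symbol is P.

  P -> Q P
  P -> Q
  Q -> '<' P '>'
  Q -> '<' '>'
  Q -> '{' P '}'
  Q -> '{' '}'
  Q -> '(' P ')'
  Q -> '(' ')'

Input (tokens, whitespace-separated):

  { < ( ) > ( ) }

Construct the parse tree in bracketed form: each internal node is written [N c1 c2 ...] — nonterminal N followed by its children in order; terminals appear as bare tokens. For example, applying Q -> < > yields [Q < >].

P
Q
{ P }
{ Q P }
{ < P > P }
{ < Q > P }
{ < ( ) > P }
{ < ( ) > Q }
{ < ( ) > ( ) }

[P [Q { [P [Q < [P [Q ( )]] >] [P [Q ( )]]] }]]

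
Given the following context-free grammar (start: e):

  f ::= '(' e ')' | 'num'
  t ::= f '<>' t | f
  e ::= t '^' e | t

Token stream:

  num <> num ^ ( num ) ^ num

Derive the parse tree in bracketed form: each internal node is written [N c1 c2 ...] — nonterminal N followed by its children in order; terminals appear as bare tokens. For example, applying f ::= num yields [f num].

e
t ^ e
f <> t ^ e
num <> t ^ e
num <> f ^ e
num <> num ^ e
num <> num ^ t ^ e
num <> num ^ f ^ e
num <> num ^ ( e ) ^ e
num <> num ^ ( t ) ^ e
num <> num ^ ( f ) ^ e
num <> num ^ ( num ) ^ e
num <> num ^ ( num ) ^ t
num <> num ^ ( num ) ^ f
num <> num ^ ( num ) ^ num

[e [t [f num] <> [t [f num]]] ^ [e [t [f ( [e [t [f num]]] )]] ^ [e [t [f num]]]]]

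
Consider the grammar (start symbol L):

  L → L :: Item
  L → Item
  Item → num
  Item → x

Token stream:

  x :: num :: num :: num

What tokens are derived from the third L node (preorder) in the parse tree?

[L [L [L [L [Item x]] :: [Item num]] :: [Item num]] :: [Item num]]

x :: num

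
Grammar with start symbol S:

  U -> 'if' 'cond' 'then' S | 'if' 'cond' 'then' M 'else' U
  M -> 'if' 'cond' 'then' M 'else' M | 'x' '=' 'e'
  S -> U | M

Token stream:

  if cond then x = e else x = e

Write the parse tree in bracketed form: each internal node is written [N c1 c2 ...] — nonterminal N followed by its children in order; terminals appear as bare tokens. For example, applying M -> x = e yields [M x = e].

[S [M if cond then [M x = e] else [M x = e]]]

S
M
if cond then M else M
if cond then x = e else M
if cond then x = e else x = e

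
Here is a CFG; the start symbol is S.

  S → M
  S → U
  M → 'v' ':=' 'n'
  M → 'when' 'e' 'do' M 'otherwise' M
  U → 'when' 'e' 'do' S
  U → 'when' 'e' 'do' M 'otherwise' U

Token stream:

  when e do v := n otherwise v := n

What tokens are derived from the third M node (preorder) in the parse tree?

[S [M when e do [M v := n] otherwise [M v := n]]]

v := n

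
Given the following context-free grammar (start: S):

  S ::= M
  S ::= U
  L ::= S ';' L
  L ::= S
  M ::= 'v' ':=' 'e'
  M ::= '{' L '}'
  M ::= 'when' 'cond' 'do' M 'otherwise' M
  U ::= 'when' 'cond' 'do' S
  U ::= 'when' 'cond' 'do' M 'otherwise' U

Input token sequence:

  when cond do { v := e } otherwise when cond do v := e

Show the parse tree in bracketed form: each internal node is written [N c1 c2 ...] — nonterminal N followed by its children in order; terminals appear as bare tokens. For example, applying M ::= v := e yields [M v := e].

S
U
when cond do M otherwise U
when cond do { L } otherwise U
when cond do { S } otherwise U
when cond do { M } otherwise U
when cond do { v := e } otherwise U
when cond do { v := e } otherwise when cond do S
when cond do { v := e } otherwise when cond do M
when cond do { v := e } otherwise when cond do v := e

[S [U when cond do [M { [L [S [M v := e]]] }] otherwise [U when cond do [S [M v := e]]]]]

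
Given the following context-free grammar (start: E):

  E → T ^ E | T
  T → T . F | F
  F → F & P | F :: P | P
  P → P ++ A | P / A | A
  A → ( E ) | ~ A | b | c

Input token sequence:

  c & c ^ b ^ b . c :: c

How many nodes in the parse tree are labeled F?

[E [T [F [F [P [A c]]] & [P [A c]]]] ^ [E [T [F [P [A b]]]] ^ [E [T [T [F [P [A b]]]] . [F [F [P [A c]]] :: [P [A c]]]]]]]

6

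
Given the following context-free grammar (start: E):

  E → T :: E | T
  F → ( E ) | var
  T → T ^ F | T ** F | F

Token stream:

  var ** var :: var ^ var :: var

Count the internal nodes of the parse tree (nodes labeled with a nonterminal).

[E [T [T [F var]] ** [F var]] :: [E [T [T [F var]] ^ [F var]] :: [E [T [F var]]]]]

13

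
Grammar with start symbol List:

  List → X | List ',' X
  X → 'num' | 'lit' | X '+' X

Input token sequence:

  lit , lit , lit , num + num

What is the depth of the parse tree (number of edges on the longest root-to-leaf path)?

5

[List [List [List [List [X lit]] , [X lit]] , [X lit]] , [X [X num] + [X num]]]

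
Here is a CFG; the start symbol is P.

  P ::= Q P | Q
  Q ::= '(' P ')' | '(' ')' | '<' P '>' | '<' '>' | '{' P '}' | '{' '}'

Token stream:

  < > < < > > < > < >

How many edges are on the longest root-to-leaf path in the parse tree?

5

[P [Q < >] [P [Q < [P [Q < >]] >] [P [Q < >] [P [Q < >]]]]]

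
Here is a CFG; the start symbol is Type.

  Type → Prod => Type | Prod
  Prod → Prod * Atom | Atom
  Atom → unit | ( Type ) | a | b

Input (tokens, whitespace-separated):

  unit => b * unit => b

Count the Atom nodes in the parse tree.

[Type [Prod [Atom unit]] => [Type [Prod [Prod [Atom b]] * [Atom unit]] => [Type [Prod [Atom b]]]]]

4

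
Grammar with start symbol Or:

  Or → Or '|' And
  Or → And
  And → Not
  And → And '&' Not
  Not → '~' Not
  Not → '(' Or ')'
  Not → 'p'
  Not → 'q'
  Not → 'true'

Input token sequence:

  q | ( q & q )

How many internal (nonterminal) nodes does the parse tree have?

[Or [Or [And [Not q]]] | [And [Not ( [Or [And [And [Not q]] & [Not q]]] )]]]

11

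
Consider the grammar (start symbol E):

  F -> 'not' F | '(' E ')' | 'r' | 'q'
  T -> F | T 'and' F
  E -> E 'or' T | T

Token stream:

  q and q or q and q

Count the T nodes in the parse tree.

[E [E [T [T [F q]] and [F q]]] or [T [T [F q]] and [F q]]]

4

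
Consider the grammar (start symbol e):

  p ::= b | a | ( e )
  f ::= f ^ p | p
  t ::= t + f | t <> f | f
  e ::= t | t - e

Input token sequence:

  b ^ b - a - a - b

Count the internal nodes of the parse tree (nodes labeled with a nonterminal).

[e [t [f [f [p b]] ^ [p b]]] - [e [t [f [p a]]] - [e [t [f [p a]]] - [e [t [f [p b]]]]]]]

18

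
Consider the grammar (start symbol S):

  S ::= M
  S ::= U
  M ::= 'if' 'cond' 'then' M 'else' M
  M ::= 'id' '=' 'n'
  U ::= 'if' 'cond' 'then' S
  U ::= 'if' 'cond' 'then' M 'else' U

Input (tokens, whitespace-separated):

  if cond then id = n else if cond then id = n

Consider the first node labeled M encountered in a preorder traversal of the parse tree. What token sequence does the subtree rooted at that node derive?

id = n

[S [U if cond then [M id = n] else [U if cond then [S [M id = n]]]]]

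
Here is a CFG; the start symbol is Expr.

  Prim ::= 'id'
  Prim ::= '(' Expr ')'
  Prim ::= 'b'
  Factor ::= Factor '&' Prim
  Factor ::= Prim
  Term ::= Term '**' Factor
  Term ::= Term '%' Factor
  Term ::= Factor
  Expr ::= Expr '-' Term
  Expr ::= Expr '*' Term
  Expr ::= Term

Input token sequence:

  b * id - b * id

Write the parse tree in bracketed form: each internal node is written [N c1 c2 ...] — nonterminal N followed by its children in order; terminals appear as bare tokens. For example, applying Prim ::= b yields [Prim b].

Expr
Expr * Term
Expr - Term * Term
Expr * Term - Term * Term
Term * Term - Term * Term
Factor * Term - Term * Term
Prim * Term - Term * Term
b * Term - Term * Term
b * Factor - Term * Term
b * Prim - Term * Term
b * id - Term * Term
b * id - Factor * Term
b * id - Prim * Term
b * id - b * Term
b * id - b * Factor
b * id - b * Prim
b * id - b * id

[Expr [Expr [Expr [Expr [Term [Factor [Prim b]]]] * [Term [Factor [Prim id]]]] - [Term [Factor [Prim b]]]] * [Term [Factor [Prim id]]]]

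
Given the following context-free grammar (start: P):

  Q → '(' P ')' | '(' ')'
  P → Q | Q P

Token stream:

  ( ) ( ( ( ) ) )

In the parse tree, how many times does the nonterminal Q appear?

[P [Q ( )] [P [Q ( [P [Q ( [P [Q ( )]] )]] )]]]

4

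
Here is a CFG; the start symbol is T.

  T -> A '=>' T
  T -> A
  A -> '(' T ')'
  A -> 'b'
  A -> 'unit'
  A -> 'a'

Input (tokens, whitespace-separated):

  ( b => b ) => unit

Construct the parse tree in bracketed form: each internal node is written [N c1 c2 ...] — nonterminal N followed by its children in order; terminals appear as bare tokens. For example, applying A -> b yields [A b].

T
A => T
( T ) => T
( A => T ) => T
( b => T ) => T
( b => A ) => T
( b => b ) => T
( b => b ) => A
( b => b ) => unit

[T [A ( [T [A b] => [T [A b]]] )] => [T [A unit]]]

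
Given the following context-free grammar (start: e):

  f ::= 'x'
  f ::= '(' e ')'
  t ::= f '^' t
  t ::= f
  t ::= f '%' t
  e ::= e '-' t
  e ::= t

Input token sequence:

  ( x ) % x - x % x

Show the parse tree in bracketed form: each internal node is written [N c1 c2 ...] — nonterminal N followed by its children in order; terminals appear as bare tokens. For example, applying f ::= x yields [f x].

[e [e [t [f ( [e [t [f x]]] )] % [t [f x]]]] - [t [f x] % [t [f x]]]]

e
e - t
t - t
f % t - t
( e ) % t - t
( t ) % t - t
( f ) % t - t
( x ) % t - t
( x ) % f - t
( x ) % x - t
( x ) % x - f % t
( x ) % x - x % t
( x ) % x - x % f
( x ) % x - x % x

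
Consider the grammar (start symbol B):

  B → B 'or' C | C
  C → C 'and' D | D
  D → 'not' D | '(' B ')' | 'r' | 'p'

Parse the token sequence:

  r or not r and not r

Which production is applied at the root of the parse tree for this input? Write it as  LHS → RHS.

B → B 'or' C

[B [B [C [D r]]] or [C [C [D not [D r]]] and [D not [D r]]]]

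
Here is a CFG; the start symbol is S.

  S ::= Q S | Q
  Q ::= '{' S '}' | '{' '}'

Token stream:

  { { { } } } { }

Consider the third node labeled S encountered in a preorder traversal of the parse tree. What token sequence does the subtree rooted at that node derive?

{ }

[S [Q { [S [Q { [S [Q { }]] }]] }] [S [Q { }]]]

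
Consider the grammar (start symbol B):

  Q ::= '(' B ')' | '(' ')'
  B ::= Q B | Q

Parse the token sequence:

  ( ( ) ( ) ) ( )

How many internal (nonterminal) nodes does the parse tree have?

8

[B [Q ( [B [Q ( )] [B [Q ( )]]] )] [B [Q ( )]]]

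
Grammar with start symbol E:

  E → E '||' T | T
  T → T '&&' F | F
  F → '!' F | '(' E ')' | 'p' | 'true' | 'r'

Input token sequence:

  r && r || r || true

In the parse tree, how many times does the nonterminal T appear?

[E [E [E [T [T [F r]] && [F r]]] || [T [F r]]] || [T [F true]]]

4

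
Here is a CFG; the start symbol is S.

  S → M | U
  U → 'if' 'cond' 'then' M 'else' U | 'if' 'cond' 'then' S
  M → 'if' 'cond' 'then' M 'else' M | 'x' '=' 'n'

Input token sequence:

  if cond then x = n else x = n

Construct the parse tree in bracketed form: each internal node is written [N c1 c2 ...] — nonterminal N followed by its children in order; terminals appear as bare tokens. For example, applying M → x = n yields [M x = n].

[S [M if cond then [M x = n] else [M x = n]]]

S
M
if cond then M else M
if cond then x = n else M
if cond then x = n else x = n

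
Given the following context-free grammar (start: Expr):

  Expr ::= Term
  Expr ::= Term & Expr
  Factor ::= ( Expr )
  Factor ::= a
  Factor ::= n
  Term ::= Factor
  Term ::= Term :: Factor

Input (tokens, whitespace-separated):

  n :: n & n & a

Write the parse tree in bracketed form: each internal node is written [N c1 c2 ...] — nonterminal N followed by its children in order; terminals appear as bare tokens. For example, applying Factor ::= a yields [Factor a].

Expr
Term & Expr
Term :: Factor & Expr
Factor :: Factor & Expr
n :: Factor & Expr
n :: n & Expr
n :: n & Term & Expr
n :: n & Factor & Expr
n :: n & n & Expr
n :: n & n & Term
n :: n & n & Factor
n :: n & n & a

[Expr [Term [Term [Factor n]] :: [Factor n]] & [Expr [Term [Factor n]] & [Expr [Term [Factor a]]]]]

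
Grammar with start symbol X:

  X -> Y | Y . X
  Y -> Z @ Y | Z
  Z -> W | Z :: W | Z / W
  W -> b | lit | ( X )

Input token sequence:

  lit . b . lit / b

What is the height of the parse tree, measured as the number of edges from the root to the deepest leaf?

7

[X [Y [Z [W lit]]] . [X [Y [Z [W b]]] . [X [Y [Z [Z [W lit]] / [W b]]]]]]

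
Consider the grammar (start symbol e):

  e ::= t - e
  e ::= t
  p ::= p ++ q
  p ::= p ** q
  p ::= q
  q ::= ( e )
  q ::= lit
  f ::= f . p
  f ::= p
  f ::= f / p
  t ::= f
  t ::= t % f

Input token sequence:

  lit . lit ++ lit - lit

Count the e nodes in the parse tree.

[e [t [f [f [p [q lit]]] . [p [p [q lit]] ++ [q lit]]]] - [e [t [f [p [q lit]]]]]]

2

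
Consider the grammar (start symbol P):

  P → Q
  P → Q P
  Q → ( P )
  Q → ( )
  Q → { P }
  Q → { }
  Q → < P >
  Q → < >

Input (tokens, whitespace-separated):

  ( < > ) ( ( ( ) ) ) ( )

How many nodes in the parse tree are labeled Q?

[P [Q ( [P [Q < >]] )] [P [Q ( [P [Q ( [P [Q ( )]] )]] )] [P [Q ( )]]]]

6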